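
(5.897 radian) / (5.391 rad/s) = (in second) 1.094. Check: 5.897 radian = 5.897 rad. 5.391 rad/s is already in rad/s. Combine: 5.897 rad / 5.391 rad/s = 1.0938601 s. 1.0938601 s = 1.0938601 second ≈ 1.094 second (4 s.f.).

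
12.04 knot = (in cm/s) 619.4. Check: 1 knot = 0.51444444 m/s, so 12.04 knot = 12.04 * 0.51444444 = 6.1939111 m/s. 1 cm/s = 0.01 m/s, so 6.1939111 m/s = 6.1939111 / 0.01 = 619.39111 cm/s ≈ 619.4 cm/s (4 s.f.).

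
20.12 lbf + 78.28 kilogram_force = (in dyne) 8.572e+07. Check: 1 lbf = 4.4482216 N, so 20.12 lbf = 20.12 * 4.4482216 = 89.498219 N. 1 kilogram_force = 9.80665 N, so 78.28 kilogram_force = 78.28 * 9.80665 = 767.66456 N. Sum: 89.498219 + 767.66456 = 857.16278 N. 1 dyne = 1e-05 N, so 857.16278 N = 857.16278 / 1e-05 = 85716278 dyne ≈ 8.572e+07 dyne (4 s.f.).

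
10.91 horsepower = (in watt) 1 horsepower = 745.69987 W, so 10.91 horsepower = 10.91 * 745.69987 = 8135.5856 W. 8135.5856 W = 8135.5856 watt ≈ 8136 watt (4 s.f.). Final answer: 8136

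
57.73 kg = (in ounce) 1 ounce = 0.028349523 kg, so 57.73 kg = 57.73 / 0.028349523 = 2036.3658 ounce ≈ 2036 ounce (4 s.f.). Final answer: 2036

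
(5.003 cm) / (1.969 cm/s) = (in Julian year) 1 cm = 0.01 m, so 5.003 cm = 5.003 * 0.01 = 0.05003 m. 1 cm/s = 0.01 m/s, so 1.969 cm/s = 1.969 * 0.01 = 0.01969 m/s. Combine: 0.05003 m / 0.01969 m/s = 2.5408837 s. 1 Julian year = 31557600 s, so 2.5408837 s = 2.5408837 / 31557600 = 8.0515746e-08 Julian year ≈ 8.052e-08 Julian year (4 s.f.). Final answer: 8.052e-08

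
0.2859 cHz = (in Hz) 0.002859. Check: 1 cHz = 0.01 Hz, so 0.2859 cHz = 0.2859 * 0.01 = 0.002859 Hz. Result: 0.002859 Hz.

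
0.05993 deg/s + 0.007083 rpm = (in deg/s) 1 deg/s = 0.017453293 rad/s, so 0.05993 deg/s = 0.05993 * 0.017453293 = 0.0010459758 rad/s. 1 rpm = 0.10471976 rad/s, so 0.007083 rpm = 0.007083 * 0.10471976 = 0.00074173003 rad/s. Sum: 0.0010459758 + 0.00074173003 = 0.0017877058 rad/s. 1 deg/s = 0.017453293 rad/s, so 0.0017877058 rad/s = 0.0017877058 / 0.017453293 = 0.102428 deg/s ≈ 0.1024 deg/s (4 s.f.). Final answer: 0.1024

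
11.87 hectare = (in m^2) 1 hectare = 10000 m^2, so 11.87 hectare = 11.87 * 10000 = 118700 m^2. Result: 118700 m^2 ≈ 1.187e+05 m^2 (4 s.f.). Final answer: 1.187e+05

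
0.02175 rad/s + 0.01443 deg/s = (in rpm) 0.2101. Check: 0.02175 rad/s is already in rad/s. 1 deg/s = 0.017453293 rad/s, so 0.01443 deg/s = 0.01443 * 0.017453293 = 0.00025185101 rad/s. Sum: 0.02175 + 0.00025185101 = 0.022001851 rad/s. 1 rpm = 0.10471976 rad/s, so 0.022001851 rad/s = 0.022001851 / 0.10471976 = 0.2101022 rpm ≈ 0.2101 rpm (4 s.f.).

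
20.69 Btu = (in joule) 2.183e+04. Check: 1 Btu = 1055.0559 J, so 20.69 Btu = 20.69 * 1055.0559 = 21829.106 J. 21829.106 J = 21829.106 joule ≈ 2.183e+04 joule (4 s.f.).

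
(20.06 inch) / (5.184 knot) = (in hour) 5.307e-05. Check: 1 inch = 0.0254 m, so 20.06 inch = 20.06 * 0.0254 = 0.509524 m. 1 knot = 0.51444444 m/s, so 5.184 knot = 5.184 * 0.51444444 = 2.66688 m/s. Combine: 0.509524 m / 2.66688 m/s = 0.19105622 s. 1 hour = 3600 s, so 0.19105622 s = 0.19105622 / 3600 = 5.3071171e-05 hour ≈ 5.307e-05 hour (4 s.f.).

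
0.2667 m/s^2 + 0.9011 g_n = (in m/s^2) 0.2667 m/s^2 is already in m/s^2. 1 g_n = 9.80665 m/s^2, so 0.9011 g_n = 0.9011 * 9.80665 = 8.8367723 m/s^2. Sum: 0.2667 + 8.8367723 = 9.1034723 m/s^2. Result: 9.1034723 m/s^2 ≈ 9.103 m/s^2 (4 s.f.). Final answer: 9.103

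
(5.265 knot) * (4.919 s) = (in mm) 1.332e+04. Check: 1 knot = 0.51444444 m/s, so 5.265 knot = 5.265 * 0.51444444 = 2.70855 m/s. 4.919 s is already in s. Combine: 2.70855 m/s * 4.919 s = 13.323357 m. 1 mm = 0.001 m, so 13.323357 m = 13.323357 / 0.001 = 13323.357 mm ≈ 1.332e+04 mm (4 s.f.).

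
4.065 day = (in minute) 5854. Check: 1 day = 86400 s, so 4.065 day = 4.065 * 86400 = 351216 s. 1 minute = 60 s, so 351216 s = 351216 / 60 = 5853.6 minute ≈ 5854 minute (4 s.f.).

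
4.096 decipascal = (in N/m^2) 0.4096. Check: 1 decipascal = 0.1 Pa, so 4.096 decipascal = 4.096 * 0.1 = 0.4096 Pa. 0.4096 Pa = 0.4096 N/m^2.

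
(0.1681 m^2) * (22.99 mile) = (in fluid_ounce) 2.103e+08. Check: 0.1681 m^2 is already in m^2. 1 mile = 1609.344 m, so 22.99 mile = 22.99 * 1609.344 = 36998.819 m. Combine: 0.1681 m^2 * 36998.819 m = 6219.5014 m^3. 1 fluid_ounce = 2.957353e-05 m^3, so 6219.5014 m^3 = 6219.5014 / 2.957353e-05 = 2.1030636e+08 fluid_ounce ≈ 2.103e+08 fluid_ounce (4 s.f.).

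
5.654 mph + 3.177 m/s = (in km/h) 1 mph = 0.44704 m/s, so 5.654 mph = 5.654 * 0.44704 = 2.5275642 m/s. 3.177 m/s is already in m/s. Sum: 2.5275642 + 3.177 = 5.7045642 m/s. 1 km/h = 0.27777778 m/s, so 5.7045642 m/s = 5.7045642 / 0.27777778 = 20.536431 km/h ≈ 20.54 km/h (4 s.f.). Final answer: 20.54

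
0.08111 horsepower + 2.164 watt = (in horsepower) 1 horsepower = 745.69987 W, so 0.08111 horsepower = 0.08111 * 745.69987 = 60.483717 W. 2.164 watt = 2.164 W. Sum: 60.483717 + 2.164 = 62.647717 W. 1 horsepower = 745.69987 W, so 62.647717 W = 62.647717 / 745.69987 = 0.084011972 horsepower ≈ 0.08401 horsepower (4 s.f.). Final answer: 0.08401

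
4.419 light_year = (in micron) 4.181e+22. Check: 1 light_year = 9.4607305e+15 m, so 4.419 light_year = 4.419 * 9.4607305e+15 = 4.1806968e+16 m. 1 micron = 1e-06 m, so 4.1806968e+16 m = 4.1806968e+16 / 1e-06 = 4.1806968e+22 micron ≈ 4.181e+22 micron (4 s.f.).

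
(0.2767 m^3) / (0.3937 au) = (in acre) 0.2767 m^3 is already in m^3. 1 au = 1.4959787e+11 m, so 0.3937 au = 0.3937 * 1.4959787e+11 = 5.8896682e+10 m. Combine: 0.2767 m^3 / 5.8896682e+10 m = 4.6980575e-12 m^2. 1 acre = 4046.8564 m^2, so 4.6980575e-12 m^2 = 4.6980575e-12 / 4046.8564 = 1.1609153e-15 acre ≈ 1.161e-15 acre (4 s.f.). Final answer: 1.161e-15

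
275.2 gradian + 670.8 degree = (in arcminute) 5.511e+04. Check: 1 gradian = 0.015707963 rad, so 275.2 gradian = 275.2 * 0.015707963 = 4.3228315 rad. 1 degree = 0.017453293 rad, so 670.8 degree = 670.8 * 0.017453293 = 11.707669 rad. Sum: 4.3228315 + 11.707669 = 16.0305 rad. 1 arcminute = 0.00029088821 rad, so 16.0305 rad = 16.0305 / 0.00029088821 = 55108.8 arcminute ≈ 5.511e+04 arcminute (4 s.f.).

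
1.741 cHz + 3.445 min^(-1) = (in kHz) 7.483e-05. Check: 1 cHz = 0.01 Hz, so 1.741 cHz = 1.741 * 0.01 = 0.01741 Hz. 1 min^(-1) = 0.016666667 Hz, so 3.445 min^(-1) = 3.445 * 0.016666667 = 0.057416667 Hz. Sum: 0.01741 + 0.057416667 = 0.074826667 Hz. 1 kHz = 1000 Hz, so 0.074826667 Hz = 0.074826667 / 1000 = 7.4826667e-05 kHz ≈ 7.483e-05 kHz (4 s.f.).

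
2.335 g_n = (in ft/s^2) 75.13. Check: 1 g_n = 9.80665 m/s^2, so 2.335 g_n = 2.335 * 9.80665 = 22.898528 m/s^2. 1 ft/s^2 = 0.3048 m/s^2, so 22.898528 m/s^2 = 22.898528 / 0.3048 = 75.126403 ft/s^2 ≈ 75.13 ft/s^2 (4 s.f.).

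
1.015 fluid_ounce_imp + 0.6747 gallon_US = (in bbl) 1 fluid_ounce_imp = 2.8413063e-05 m^3, so 1.015 fluid_ounce_imp = 1.015 * 2.8413063e-05 = 2.8839258e-05 m^3. 1 gallon_US = 0.0037854118 m^3, so 0.6747 gallon_US = 0.6747 * 0.0037854118 = 0.0025540173 m^3. Sum: 2.8839258e-05 + 0.0025540173 = 0.0025828566 m^3. 1 bbl = 0.15898729 m^3, so 0.0025828566 m^3 = 0.0025828566 / 0.15898729 = 0.016245679 bbl ≈ 0.01625 bbl (4 s.f.). Final answer: 0.01625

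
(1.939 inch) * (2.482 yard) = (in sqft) 1.203. Check: 1 inch = 0.0254 m, so 1.939 inch = 1.939 * 0.0254 = 0.0492506 m. 1 yard = 0.9144 m, so 2.482 yard = 2.482 * 0.9144 = 2.2695408 m. Combine: 0.0492506 m * 2.2695408 m = 0.11177625 m^2. 1 sqft = 0.09290304 m^2, so 0.11177625 m^2 = 0.11177625 / 0.09290304 = 1.2031495 sqft ≈ 1.203 sqft (4 s.f.).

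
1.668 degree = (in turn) 0.004633. Check: 1 degree = 0.017453293 rad, so 1.668 degree = 1.668 * 0.017453293 = 0.029112092 rad. 1 turn = 6.2831853 rad, so 0.029112092 rad = 0.029112092 / 6.2831853 = 0.0046333333 turn ≈ 0.004633 turn (4 s.f.).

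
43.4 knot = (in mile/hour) 49.94. Check: 1 knot = 0.51444444 m/s, so 43.4 knot = 43.4 * 0.51444444 = 22.326889 m/s. 1 mile/hour = 0.44704 m/s, so 22.326889 m/s = 22.326889 / 0.44704 = 49.943828 mile/hour ≈ 49.94 mile/hour (4 s.f.).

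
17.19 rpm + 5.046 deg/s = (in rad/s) 1.888. Check: 1 rpm = 0.10471976 rad/s, so 17.19 rpm = 17.19 * 0.10471976 = 1.8001326 rad/s. 1 deg/s = 0.017453293 rad/s, so 5.046 deg/s = 5.046 * 0.017453293 = 0.088069314 rad/s. Sum: 1.8001326 + 0.088069314 = 1.8882019 rad/s. Result: 1.8882019 rad/s ≈ 1.888 rad/s (4 s.f.).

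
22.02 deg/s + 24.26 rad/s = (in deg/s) 1 deg/s = 0.017453293 rad/s, so 22.02 deg/s = 22.02 * 0.017453293 = 0.3843215 rad/s. 24.26 rad/s is already in rad/s. Sum: 0.3843215 + 24.26 = 24.644322 rad/s. 1 deg/s = 0.017453293 rad/s, so 24.644322 rad/s = 24.644322 / 0.017453293 = 1412.0156 deg/s ≈ 1412 deg/s (4 s.f.). Final answer: 1412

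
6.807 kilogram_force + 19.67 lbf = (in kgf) 1 kilogram_force = 9.80665 N, so 6.807 kilogram_force = 6.807 * 9.80665 = 66.753867 N. 1 lbf = 4.4482216 N, so 19.67 lbf = 19.67 * 4.4482216 = 87.496519 N. Sum: 66.753867 + 87.496519 = 154.25039 N. 1 kgf = 9.80665 N, so 154.25039 N = 154.25039 / 9.80665 = 15.729162 kgf ≈ 15.73 kgf (4 s.f.). Final answer: 15.73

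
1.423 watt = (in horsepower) 0.001908. Check: 1.423 watt = 1.423 W. 1 horsepower = 745.69987 W, so 1.423 W = 1.423 / 745.69987 = 0.0019082744 horsepower ≈ 0.001908 horsepower (4 s.f.).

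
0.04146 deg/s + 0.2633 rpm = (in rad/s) 1 deg/s = 0.017453293 rad/s, so 0.04146 deg/s = 0.04146 * 0.017453293 = 0.00072361351 rad/s. 1 rpm = 0.10471976 rad/s, so 0.2633 rpm = 0.2633 * 0.10471976 = 0.027572712 rad/s. Sum: 0.00072361351 + 0.027572712 = 0.028296325 rad/s. Result: 0.028296325 rad/s ≈ 0.0283 rad/s (4 s.f.). Final answer: 0.0283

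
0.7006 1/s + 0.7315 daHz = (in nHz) 8.016e+09. Check: 0.7006 1/s = 0.7006 Hz. 1 daHz = 10 Hz, so 0.7315 daHz = 0.7315 * 10 = 7.315 Hz. Sum: 0.7006 + 7.315 = 8.0156 Hz. 1 nHz = 1e-09 Hz, so 8.0156 Hz = 8.0156 / 1e-09 = 8.0156e+09 nHz ≈ 8.016e+09 nHz (4 s.f.).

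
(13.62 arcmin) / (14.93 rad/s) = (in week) 4.388e-10. Check: 1 arcmin = 0.00029088821 rad, so 13.62 arcmin = 13.62 * 0.00029088821 = 0.0039618974 rad. 14.93 rad/s is already in rad/s. Combine: 0.0039618974 rad / 14.93 rad/s = 0.00026536486 s. 1 week = 604800 s, so 0.00026536486 s = 0.00026536486 / 604800 = 4.3876465e-10 week ≈ 4.388e-10 week (4 s.f.).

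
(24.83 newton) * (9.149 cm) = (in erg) 24.83 newton = 24.83 N. 1 cm = 0.01 m, so 9.149 cm = 9.149 * 0.01 = 0.09149 m. Combine: 24.83 N * 0.09149 m = 2.2716967 J. 1 erg = 1e-07 J, so 2.2716967 J = 2.2716967 / 1e-07 = 22716967 erg ≈ 2.272e+07 erg (4 s.f.). Final answer: 2.272e+07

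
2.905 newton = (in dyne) 2.905 newton = 2.905 N. 1 dyne = 1e-05 N, so 2.905 N = 2.905 / 1e-05 = 290500 dyne ≈ 2.905e+05 dyne (4 s.f.). Final answer: 2.905e+05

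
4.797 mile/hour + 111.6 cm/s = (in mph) 1 mile/hour = 0.44704 m/s, so 4.797 mile/hour = 4.797 * 0.44704 = 2.1444509 m/s. 1 cm/s = 0.01 m/s, so 111.6 cm/s = 111.6 * 0.01 = 1.116 m/s. Sum: 2.1444509 + 1.116 = 3.2604509 m/s. 1 mph = 0.44704 m/s, so 3.2604509 m/s = 3.2604509 / 0.44704 = 7.2934209 mph ≈ 7.293 mph (4 s.f.). Final answer: 7.293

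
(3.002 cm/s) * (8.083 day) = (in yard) 2.293e+04. Check: 1 cm/s = 0.01 m/s, so 3.002 cm/s = 3.002 * 0.01 = 0.03002 m/s. 1 day = 86400 s, so 8.083 day = 8.083 * 86400 = 698371.2 s. Combine: 0.03002 m/s * 698371.2 s = 20965.103 m. 1 yard = 0.9144 m, so 20965.103 m = 20965.103 / 0.9144 = 22927.716 yard ≈ 2.293e+04 yard (4 s.f.).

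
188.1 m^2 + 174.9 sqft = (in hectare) 188.1 m^2 is already in m^2. 1 sqft = 0.09290304 m^2, so 174.9 sqft = 174.9 * 0.09290304 = 16.248742 m^2. Sum: 188.1 + 16.248742 = 204.34874 m^2. 1 hectare = 10000 m^2, so 204.34874 m^2 = 204.34874 / 10000 = 0.020434874 hectare ≈ 0.02043 hectare (4 s.f.). Final answer: 0.02043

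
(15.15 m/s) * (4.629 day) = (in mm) 15.15 m/s is already in m/s. 1 day = 86400 s, so 4.629 day = 4.629 * 86400 = 399945.6 s. Combine: 15.15 m/s * 399945.6 s = 6059175.8 m. 1 mm = 0.001 m, so 6059175.8 m = 6059175.8 / 0.001 = 6.0591758e+09 mm ≈ 6.059e+09 mm (4 s.f.). Final answer: 6.059e+09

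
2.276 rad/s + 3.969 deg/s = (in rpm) 2.276 rad/s is already in rad/s. 1 deg/s = 0.017453293 rad/s, so 3.969 deg/s = 3.969 * 0.017453293 = 0.069272118 rad/s. Sum: 2.276 + 0.069272118 = 2.3452721 rad/s. 1 rpm = 0.10471976 rad/s, so 2.3452721 rad/s = 2.3452721 / 0.10471976 = 22.395699 rpm ≈ 22.4 rpm (4 s.f.). Final answer: 22.4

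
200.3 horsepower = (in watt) 1.494e+05. Check: 1 horsepower = 745.69987 W, so 200.3 horsepower = 200.3 * 745.69987 = 149363.68 W. 149363.68 W = 149363.68 watt ≈ 1.494e+05 watt (4 s.f.).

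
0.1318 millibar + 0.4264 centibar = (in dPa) 1 millibar = 100 Pa, so 0.1318 millibar = 0.1318 * 100 = 13.18 Pa. 1 centibar = 1000 Pa, so 0.4264 centibar = 0.4264 * 1000 = 426.4 Pa. Sum: 13.18 + 426.4 = 439.58 Pa. 1 dPa = 0.1 Pa, so 439.58 Pa = 439.58 / 0.1 = 4395.8 dPa ≈ 4396 dPa (4 s.f.). Final answer: 4396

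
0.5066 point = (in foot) 1 point = 0.00035277778 m, so 0.5066 point = 0.5066 * 0.00035277778 = 0.00017871722 m. 1 foot = 0.3048 m, so 0.00017871722 m = 0.00017871722 / 0.3048 = 0.00058634259 foot ≈ 0.0005863 foot (4 s.f.). Final answer: 0.0005863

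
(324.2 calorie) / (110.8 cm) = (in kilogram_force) 1 calorie = 4.184 J, so 324.2 calorie = 324.2 * 4.184 = 1356.4528 J. 1 cm = 0.01 m, so 110.8 cm = 110.8 * 0.01 = 1.108 m. Combine: 1356.4528 J / 1.108 m = 1224.2354 N. 1 kilogram_force = 9.80665 N, so 1224.2354 N = 1224.2354 / 9.80665 = 124.83727 kilogram_force ≈ 124.8 kilogram_force (4 s.f.). Final answer: 124.8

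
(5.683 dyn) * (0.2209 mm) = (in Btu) 1.19e-11. Check: 1 dyn = 1e-05 N, so 5.683 dyn = 5.683 * 1e-05 = 5.683e-05 N. 1 mm = 0.001 m, so 0.2209 mm = 0.2209 * 0.001 = 0.0002209 m. Combine: 5.683e-05 N * 0.0002209 m = 1.2553747e-08 J. 1 Btu = 1055.0559 J, so 1.2553747e-08 J = 1.2553747e-08 / 1055.0559 = 1.1898656e-11 Btu ≈ 1.19e-11 Btu (4 s.f.).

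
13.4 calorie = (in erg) 5.607e+08. Check: 1 calorie = 4.184 J, so 13.4 calorie = 13.4 * 4.184 = 56.0656 J. 1 erg = 1e-07 J, so 56.0656 J = 56.0656 / 1e-07 = 5.60656e+08 erg ≈ 5.607e+08 erg (4 s.f.).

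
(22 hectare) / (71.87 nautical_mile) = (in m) 1 hectare = 10000 m^2, so 22 hectare = 22 * 10000 = 220000 m^2. 1 nautical_mile = 1852 m, so 71.87 nautical_mile = 71.87 * 1852 = 133103.24 m. Combine: 220000 m^2 / 133103.24 m = 1.6528523 m. Result: 1.6528523 m ≈ 1.653 m (4 s.f.). Final answer: 1.653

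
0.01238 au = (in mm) 1.852e+12. Check: 1 au = 1.4959787e+11 m, so 0.01238 au = 0.01238 * 1.4959787e+11 = 1.8520216e+09 m. 1 mm = 0.001 m, so 1.8520216e+09 m = 1.8520216e+09 / 0.001 = 1.8520216e+12 mm ≈ 1.852e+12 mm (4 s.f.).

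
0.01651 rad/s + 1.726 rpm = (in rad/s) 0.1973. Check: 0.01651 rad/s is already in rad/s. 1 rpm = 0.10471976 rad/s, so 1.726 rpm = 1.726 * 0.10471976 = 0.1807463 rad/s. Sum: 0.01651 + 0.1807463 = 0.1972563 rad/s. Result: 0.1972563 rad/s ≈ 0.1973 rad/s (4 s.f.).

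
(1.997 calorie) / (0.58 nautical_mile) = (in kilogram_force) 1 calorie = 4.184 J, so 1.997 calorie = 1.997 * 4.184 = 8.355448 J. 1 nautical_mile = 1852 m, so 0.58 nautical_mile = 0.58 * 1852 = 1074.16 m. Combine: 8.355448 J / 1074.16 m = 0.0077785879 N. 1 kilogram_force = 9.80665 N, so 0.0077785879 N = 0.0077785879 / 9.80665 = 0.00079319522 kilogram_force ≈ 0.0007932 kilogram_force (4 s.f.). Final answer: 0.0007932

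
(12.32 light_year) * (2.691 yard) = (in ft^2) 1 light_year = 9.4607305e+15 m, so 12.32 light_year = 12.32 * 9.4607305e+15 = 1.165562e+17 m. 1 yard = 0.9144 m, so 2.691 yard = 2.691 * 0.9144 = 2.4606504 m. Combine: 1.165562e+17 m * 2.4606504 m = 2.8680406e+17 m^2. 1 ft^2 = 0.09290304 m^2, so 2.8680406e+17 m^2 = 2.8680406e+17 / 0.09290304 = 3.0871332e+18 ft^2 ≈ 3.087e+18 ft^2 (4 s.f.). Final answer: 3.087e+18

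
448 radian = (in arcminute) 1.54e+06. Check: 448 radian = 448 rad. 1 arcminute = 0.00029088821 rad, so 448 rad = 448 / 0.00029088821 = 1540110.6 arcminute ≈ 1.54e+06 arcminute (4 s.f.).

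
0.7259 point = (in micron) 256.1. Check: 1 point = 0.00035277778 m, so 0.7259 point = 0.7259 * 0.00035277778 = 0.00025608139 m. 1 micron = 1e-06 m, so 0.00025608139 m = 0.00025608139 / 1e-06 = 256.08139 micron ≈ 256.1 micron (4 s.f.).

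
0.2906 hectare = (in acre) 1 hectare = 10000 m^2, so 0.2906 hectare = 0.2906 * 10000 = 2906 m^2. 1 acre = 4046.8564 m^2, so 2906 m^2 = 2906 / 4046.8564 = 0.71808824 acre ≈ 0.7181 acre (4 s.f.). Final answer: 0.7181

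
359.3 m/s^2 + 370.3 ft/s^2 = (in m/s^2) 472.2. Check: 359.3 m/s^2 is already in m/s^2. 1 ft/s^2 = 0.3048 m/s^2, so 370.3 ft/s^2 = 370.3 * 0.3048 = 112.86744 m/s^2. Sum: 359.3 + 112.86744 = 472.16744 m/s^2. Result: 472.16744 m/s^2 ≈ 472.2 m/s^2 (4 s.f.).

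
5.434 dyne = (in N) 1 dyne = 1e-05 N, so 5.434 dyne = 5.434 * 1e-05 = 5.434e-05 N. Result: 5.434e-05 N. Final answer: 5.434e-05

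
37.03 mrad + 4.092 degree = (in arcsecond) 2.237e+04. Check: 1 mrad = 0.001 rad, so 37.03 mrad = 37.03 * 0.001 = 0.03703 rad. 1 degree = 0.017453293 rad, so 4.092 degree = 4.092 * 0.017453293 = 0.071418873 rad. Sum: 0.03703 + 0.071418873 = 0.10844887 rad. 1 arcsecond = 4.8481368e-06 rad, so 0.10844887 rad = 0.10844887 / 4.8481368e-06 = 22369.186 arcsecond ≈ 2.237e+04 arcsecond (4 s.f.).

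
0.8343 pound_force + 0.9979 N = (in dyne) 1 pound_force = 4.4482216 N, so 0.8343 pound_force = 0.8343 * 4.4482216 = 3.7111513 N. 0.9979 N is already in N. Sum: 3.7111513 + 0.9979 = 4.7090513 N. 1 dyne = 1e-05 N, so 4.7090513 N = 4.7090513 / 1e-05 = 470905.13 dyne ≈ 4.709e+05 dyne (4 s.f.). Final answer: 4.709e+05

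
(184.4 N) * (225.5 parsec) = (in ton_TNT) 3.067e+11. Check: 184.4 N is already in N. 1 parsec = 3.0856776e+16 m, so 225.5 parsec = 225.5 * 3.0856776e+16 = 6.9582029e+18 m. Combine: 184.4 N * 6.9582029e+18 m = 1.2830926e+21 J. 1 ton_TNT = 4.184e+09 J, so 1.2830926e+21 J = 1.2830926e+21 / 4.184e+09 = 3.066665e+11 ton_TNT ≈ 3.067e+11 ton_TNT (4 s.f.).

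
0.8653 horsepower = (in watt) 1 horsepower = 745.69987 W, so 0.8653 horsepower = 0.8653 * 745.69987 = 645.2541 W. 645.2541 W = 645.2541 watt ≈ 645.3 watt (4 s.f.). Final answer: 645.3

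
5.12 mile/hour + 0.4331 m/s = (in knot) 1 mile/hour = 0.44704 m/s, so 5.12 mile/hour = 5.12 * 0.44704 = 2.2888448 m/s. 0.4331 m/s is already in m/s. Sum: 2.2888448 + 0.4331 = 2.7219448 m/s. 1 knot = 0.51444444 m/s, so 2.7219448 m/s = 2.7219448 / 0.51444444 = 5.2910374 knot ≈ 5.291 knot (4 s.f.). Final answer: 5.291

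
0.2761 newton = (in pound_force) 0.2761 newton = 0.2761 N. 1 pound_force = 4.4482216 N, so 0.2761 N = 0.2761 / 4.4482216 = 0.062069749 pound_force ≈ 0.06207 pound_force (4 s.f.). Final answer: 0.06207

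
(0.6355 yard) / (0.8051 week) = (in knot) 1 yard = 0.9144 m, so 0.6355 yard = 0.6355 * 0.9144 = 0.5811012 m. 1 week = 604800 s, so 0.8051 week = 0.8051 * 604800 = 486924.48 s. Combine: 0.5811012 m / 486924.48 s = 1.1934113e-06 m/s. 1 knot = 0.51444444 m/s, so 1.1934113e-06 m/s = 1.1934113e-06 / 0.51444444 = 2.3198061e-06 knot ≈ 2.32e-06 knot (4 s.f.). Final answer: 2.32e-06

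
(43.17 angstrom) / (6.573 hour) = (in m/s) 1 angstrom = 1e-10 m, so 43.17 angstrom = 43.17 * 1e-10 = 4.317e-09 m. 1 hour = 3600 s, so 6.573 hour = 6.573 * 3600 = 23662.8 s. Combine: 4.317e-09 m / 23662.8 s = 1.8243826e-13 m/s. Result: 1.8243826e-13 m/s ≈ 1.824e-13 m/s (4 s.f.). Final answer: 1.824e-13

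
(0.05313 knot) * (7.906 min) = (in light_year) 1 knot = 0.51444444 m/s, so 0.05313 knot = 0.05313 * 0.51444444 = 0.027332433 m/s. 1 min = 60 s, so 7.906 min = 7.906 * 60 = 474.36 s. Combine: 0.027332433 m/s * 474.36 s = 12.965413 m. 1 light_year = 9.4607305e+15 m, so 12.965413 m = 12.965413 / 9.4607305e+15 = 1.3704452e-15 light_year ≈ 1.37e-15 light_year (4 s.f.). Final answer: 1.37e-15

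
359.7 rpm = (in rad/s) 37.67. Check: 1 rpm = 0.10471976 rad/s, so 359.7 rpm = 359.7 * 0.10471976 = 37.667696 rad/s. Result: 37.667696 rad/s ≈ 37.67 rad/s (4 s.f.).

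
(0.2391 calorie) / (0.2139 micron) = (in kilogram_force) 4.769e+05. Check: 1 calorie = 4.184 J, so 0.2391 calorie = 0.2391 * 4.184 = 1.0003944 J. 1 micron = 1e-06 m, so 0.2139 micron = 0.2139 * 1e-06 = 2.139e-07 m. Combine: 1.0003944 J / 2.139e-07 m = 4676925.7 N. 1 kilogram_force = 9.80665 N, so 4676925.7 N = 4676925.7 / 9.80665 = 476913.69 kilogram_force ≈ 4.769e+05 kilogram_force (4 s.f.).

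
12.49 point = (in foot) 1 point = 0.00035277778 m, so 12.49 point = 12.49 * 0.00035277778 = 0.0044061944 m. 1 foot = 0.3048 m, so 0.0044061944 m = 0.0044061944 / 0.3048 = 0.014456019 foot ≈ 0.01446 foot (4 s.f.). Final answer: 0.01446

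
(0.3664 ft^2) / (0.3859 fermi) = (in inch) 1 ft^2 = 0.09290304 m^2, so 0.3664 ft^2 = 0.3664 * 0.09290304 = 0.034039674 m^2. 1 fermi = 1e-15 m, so 0.3859 fermi = 0.3859 * 1e-15 = 3.859e-16 m. Combine: 0.034039674 m^2 / 3.859e-16 m = 8.8208536e+13 m. 1 inch = 0.0254 m, so 8.8208536e+13 m = 8.8208536e+13 / 0.0254 = 3.472777e+15 inch ≈ 3.473e+15 inch (4 s.f.). Final answer: 3.473e+15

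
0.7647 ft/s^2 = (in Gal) 23.31. Check: 1 ft/s^2 = 0.3048 m/s^2, so 0.7647 ft/s^2 = 0.7647 * 0.3048 = 0.23308056 m/s^2. 1 Gal = 0.01 m/s^2, so 0.23308056 m/s^2 = 0.23308056 / 0.01 = 23.308056 Gal ≈ 23.31 Gal (4 s.f.).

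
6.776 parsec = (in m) 1 parsec = 3.0856776e+16 m, so 6.776 parsec = 6.776 * 3.0856776e+16 = 2.0908551e+17 m. Result: 2.0908551e+17 m ≈ 2.091e+17 m (4 s.f.). Final answer: 2.091e+17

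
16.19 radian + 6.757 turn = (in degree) 16.19 radian = 16.19 rad. 1 turn = 6.2831853 rad, so 6.757 turn = 6.757 * 6.2831853 = 42.455483 rad. Sum: 16.19 + 42.455483 = 58.645483 rad. 1 degree = 0.017453293 rad, so 58.645483 rad = 58.645483 / 0.017453293 = 3360.1387 degree ≈ 3360 degree (4 s.f.). Final answer: 3360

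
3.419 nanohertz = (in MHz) 1 nanohertz = 1e-09 Hz, so 3.419 nanohertz = 3.419 * 1e-09 = 3.419e-09 Hz. 1 MHz = 1000000 Hz, so 3.419e-09 Hz = 3.419e-09 / 1000000 = 3.419e-15 MHz. Final answer: 3.419e-15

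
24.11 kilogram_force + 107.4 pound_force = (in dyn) 7.142e+07. Check: 1 kilogram_force = 9.80665 N, so 24.11 kilogram_force = 24.11 * 9.80665 = 236.43833 N. 1 pound_force = 4.4482216 N, so 107.4 pound_force = 107.4 * 4.4482216 = 477.739 N. Sum: 236.43833 + 477.739 = 714.17733 N. 1 dyn = 1e-05 N, so 714.17733 N = 714.17733 / 1e-05 = 71417733 dyn ≈ 7.142e+07 dyn (4 s.f.).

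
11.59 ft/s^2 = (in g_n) 0.3602. Check: 1 ft/s^2 = 0.3048 m/s^2, so 11.59 ft/s^2 = 11.59 * 0.3048 = 3.532632 m/s^2. 1 g_n = 9.80665 m/s^2, so 3.532632 m/s^2 = 3.532632 / 9.80665 = 0.36022821 g_n ≈ 0.3602 g_n (4 s.f.).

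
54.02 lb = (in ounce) 864.3. Check: 1 lb = 0.45359237 kg, so 54.02 lb = 54.02 * 0.45359237 = 24.50306 kg. 1 ounce = 0.028349523 kg, so 24.50306 kg = 24.50306 / 0.028349523 = 864.32 ounce ≈ 864.3 ounce (4 s.f.).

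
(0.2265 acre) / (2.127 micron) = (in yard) 1 acre = 4046.8564 m^2, so 0.2265 acre = 0.2265 * 4046.8564 = 916.61298 m^2. 1 micron = 1e-06 m, so 2.127 micron = 2.127 * 1e-06 = 2.127e-06 m. Combine: 916.61298 m^2 / 2.127e-06 m = 4.3094169e+08 m. 1 yard = 0.9144 m, so 4.3094169e+08 m = 4.3094169e+08 / 0.9144 = 4.7128357e+08 yard ≈ 4.713e+08 yard (4 s.f.). Final answer: 4.713e+08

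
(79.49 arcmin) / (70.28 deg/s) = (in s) 0.01885. Check: 1 arcmin = 0.00029088821 rad, so 79.49 arcmin = 79.49 * 0.00029088821 = 0.023122704 rad. 1 deg/s = 0.017453293 rad/s, so 70.28 deg/s = 70.28 * 0.017453293 = 1.2266174 rad/s. Combine: 0.023122704 rad / 1.2266174 rad/s = 0.018850787 s. Result: 0.018850787 s ≈ 0.01885 s (4 s.f.).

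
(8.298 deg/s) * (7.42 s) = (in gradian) 1 deg/s = 0.017453293 rad/s, so 8.298 deg/s = 8.298 * 0.017453293 = 0.14482742 rad/s. 7.42 s is already in s. Combine: 0.14482742 rad/s * 7.42 s = 1.0746195 rad. 1 gradian = 0.015707963 rad, so 1.0746195 rad = 1.0746195 / 0.015707963 = 68.4124 gradian ≈ 68.41 gradian (4 s.f.). Final answer: 68.41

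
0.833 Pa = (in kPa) 0.000833. Check: 1 kPa = 1000 Pa, so 0.833 Pa = 0.833 / 1000 = 0.000833 kPa.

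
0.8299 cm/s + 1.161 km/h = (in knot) 1 cm/s = 0.01 m/s, so 0.8299 cm/s = 0.8299 * 0.01 = 0.008299 m/s. 1 km/h = 0.27777778 m/s, so 1.161 km/h = 1.161 * 0.27777778 = 0.3225 m/s. Sum: 0.008299 + 0.3225 = 0.330799 m/s. 1 knot = 0.51444444 m/s, so 0.330799 m/s = 0.330799 / 0.51444444 = 0.64302181 knot ≈ 0.643 knot (4 s.f.). Final answer: 0.643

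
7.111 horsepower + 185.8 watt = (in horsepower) 7.36. Check: 1 horsepower = 745.69987 W, so 7.111 horsepower = 7.111 * 745.69987 = 5302.6718 W. 185.8 watt = 185.8 W. Sum: 5302.6718 + 185.8 = 5488.4718 W. 1 horsepower = 745.69987 W, so 5488.4718 W = 5488.4718 / 745.69987 = 7.3601619 horsepower ≈ 7.36 horsepower (4 s.f.).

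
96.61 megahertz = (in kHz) 1 megahertz = 1000000 Hz, so 96.61 megahertz = 96.61 * 1000000 = 96610000 Hz. 1 kHz = 1000 Hz, so 96610000 Hz = 96610000 / 1000 = 96610 kHz ≈ 9.661e+04 kHz (4 s.f.). Final answer: 9.661e+04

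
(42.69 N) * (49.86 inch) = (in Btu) 0.05124. Check: 42.69 N is already in N. 1 inch = 0.0254 m, so 49.86 inch = 49.86 * 0.0254 = 1.266444 m. Combine: 42.69 N * 1.266444 m = 54.064494 J. 1 Btu = 1055.0559 J, so 54.064494 J = 54.064494 / 1055.0559 = 0.051243253 Btu ≈ 0.05124 Btu (4 s.f.).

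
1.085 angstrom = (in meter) 1 angstrom = 1e-10 m, so 1.085 angstrom = 1.085 * 1e-10 = 1.085e-10 m. 1.085e-10 m = 1.085e-10 meter. Final answer: 1.085e-10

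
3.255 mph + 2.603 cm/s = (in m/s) 1 mph = 0.44704 m/s, so 3.255 mph = 3.255 * 0.44704 = 1.4551152 m/s. 1 cm/s = 0.01 m/s, so 2.603 cm/s = 2.603 * 0.01 = 0.02603 m/s. Sum: 1.4551152 + 0.02603 = 1.4811452 m/s. Result: 1.4811452 m/s ≈ 1.481 m/s (4 s.f.). Final answer: 1.481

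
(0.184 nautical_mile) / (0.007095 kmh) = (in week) 0.2859. Check: 1 nautical_mile = 1852 m, so 0.184 nautical_mile = 0.184 * 1852 = 340.768 m. 1 kmh = 0.27777778 m/s, so 0.007095 kmh = 0.007095 * 0.27777778 = 0.0019708333 m/s. Combine: 340.768 m / 0.0019708333 m/s = 172905.54 s. 1 week = 604800 s, so 172905.54 s = 172905.54 / 604800 = 0.28588879 week ≈ 0.2859 week (4 s.f.).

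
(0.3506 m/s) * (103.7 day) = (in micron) 0.3506 m/s is already in m/s. 1 day = 86400 s, so 103.7 day = 103.7 * 86400 = 8959680 s. Combine: 0.3506 m/s * 8959680 s = 3141263.8 m. 1 micron = 1e-06 m, so 3141263.8 m = 3141263.8 / 1e-06 = 3.1412638e+12 micron ≈ 3.141e+12 micron (4 s.f.). Final answer: 3.141e+12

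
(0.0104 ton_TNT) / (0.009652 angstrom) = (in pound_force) 1 ton_TNT = 4.184e+09 J, so 0.0104 ton_TNT = 0.0104 * 4.184e+09 = 43513600 J. 1 angstrom = 1e-10 m, so 0.009652 angstrom = 0.009652 * 1e-10 = 9.652e-13 m. Combine: 43513600 J / 9.652e-13 m = 4.508247e+19 N. 1 pound_force = 4.4482216 N, so 4.508247e+19 N = 4.508247e+19 / 4.4482216 = 1.0134942e+19 pound_force ≈ 1.013e+19 pound_force (4 s.f.). Final answer: 1.013e+19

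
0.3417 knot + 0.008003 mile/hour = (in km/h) 0.6457. Check: 1 knot = 0.51444444 m/s, so 0.3417 knot = 0.3417 * 0.51444444 = 0.17578567 m/s. 1 mile/hour = 0.44704 m/s, so 0.008003 mile/hour = 0.008003 * 0.44704 = 0.0035776611 m/s. Sum: 0.17578567 + 0.0035776611 = 0.17936333 m/s. 1 km/h = 0.27777778 m/s, so 0.17936333 m/s = 0.17936333 / 0.27777778 = 0.64570798 km/h ≈ 0.6457 km/h (4 s.f.).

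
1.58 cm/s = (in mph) 0.03534. Check: 1 cm/s = 0.01 m/s, so 1.58 cm/s = 1.58 * 0.01 = 0.0158 m/s. 1 mph = 0.44704 m/s, so 0.0158 m/s = 0.0158 / 0.44704 = 0.035343593 mph ≈ 0.03534 mph (4 s.f.).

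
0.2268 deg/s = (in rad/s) 1 deg/s = 0.017453293 rad/s, so 0.2268 deg/s = 0.2268 * 0.017453293 = 0.0039584067 rad/s. Result: 0.0039584067 rad/s ≈ 0.003958 rad/s (4 s.f.). Final answer: 0.003958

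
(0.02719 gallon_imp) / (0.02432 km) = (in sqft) 5.471e-05. Check: 1 gallon_imp = 0.00454609 m^3, so 0.02719 gallon_imp = 0.02719 * 0.00454609 = 0.00012360819 m^3. 1 km = 1000 m, so 0.02432 km = 0.02432 * 1000 = 24.32 m. Combine: 0.00012360819 m^3 / 24.32 m = 5.0825735e-06 m^2. 1 sqft = 0.09290304 m^2, so 5.0825735e-06 m^2 = 5.0825735e-06 / 0.09290304 = 5.4708366e-05 sqft ≈ 5.471e-05 sqft (4 s.f.).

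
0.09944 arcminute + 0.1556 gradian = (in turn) 0.0003936. Check: 1 arcminute = 0.00029088821 rad, so 0.09944 arcminute = 0.09944 * 0.00029088821 = 2.8925923e-05 rad. 1 gradian = 0.015707963 rad, so 0.1556 gradian = 0.1556 * 0.015707963 = 0.0024441591 rad. Sum: 2.8925923e-05 + 0.0024441591 = 0.002473085 rad. 1 turn = 6.2831853 rad, so 0.002473085 rad = 0.002473085 / 6.2831853 = 0.0003936037 turn ≈ 0.0003936 turn (4 s.f.).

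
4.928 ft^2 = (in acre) 0.0001131. Check: 1 ft^2 = 0.09290304 m^2, so 4.928 ft^2 = 4.928 * 0.09290304 = 0.45782618 m^2. 1 acre = 4046.8564 m^2, so 0.45782618 m^2 = 0.45782618 / 4046.8564 = 0.00011313131 acre ≈ 0.0001131 acre (4 s.f.).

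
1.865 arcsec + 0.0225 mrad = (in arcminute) 0.1084. Check: 1 arcsec = 4.8481368e-06 rad, so 1.865 arcsec = 1.865 * 4.8481368e-06 = 9.0417752e-06 rad. 1 mrad = 0.001 rad, so 0.0225 mrad = 0.0225 * 0.001 = 2.25e-05 rad. Sum: 9.0417752e-06 + 2.25e-05 = 3.1541775e-05 rad. 1 arcminute = 0.00029088821 rad, so 3.1541775e-05 rad = 3.1541775e-05 / 0.00029088821 = 0.10843264 arcminute ≈ 0.1084 arcminute (4 s.f.).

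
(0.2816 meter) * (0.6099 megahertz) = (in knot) 0.2816 meter = 0.2816 m. 1 megahertz = 1000000 Hz, so 0.6099 megahertz = 0.6099 * 1000000 = 609900 Hz. Combine: 0.2816 m * 609900 Hz = 171747.84 m/s. 1 knot = 0.51444444 m/s, so 171747.84 m/s = 171747.84 / 0.51444444 = 333851.09 knot ≈ 3.339e+05 knot (4 s.f.). Final answer: 3.339e+05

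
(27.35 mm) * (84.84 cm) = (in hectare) 2.32e-06. Check: 1 mm = 0.001 m, so 27.35 mm = 27.35 * 0.001 = 0.02735 m. 1 cm = 0.01 m, so 84.84 cm = 84.84 * 0.01 = 0.8484 m. Combine: 0.02735 m * 0.8484 m = 0.02320374 m^2. 1 hectare = 10000 m^2, so 0.02320374 m^2 = 0.02320374 / 10000 = 2.320374e-06 hectare ≈ 2.32e-06 hectare (4 s.f.).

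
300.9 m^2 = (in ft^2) 1 ft^2 = 0.09290304 m^2, so 300.9 m^2 = 300.9 / 0.09290304 = 3238.8606 ft^2 ≈ 3239 ft^2 (4 s.f.). Final answer: 3239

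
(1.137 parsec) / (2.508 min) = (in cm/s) 2.331e+16. Check: 1 parsec = 3.0856776e+16 m, so 1.137 parsec = 1.137 * 3.0856776e+16 = 3.5084154e+16 m. 1 min = 60 s, so 2.508 min = 2.508 * 60 = 150.48 s. Combine: 3.5084154e+16 m / 150.48 s = 2.3314829e+14 m/s. 1 cm/s = 0.01 m/s, so 2.3314829e+14 m/s = 2.3314829e+14 / 0.01 = 2.3314829e+16 cm/s ≈ 2.331e+16 cm/s (4 s.f.).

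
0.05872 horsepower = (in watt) 43.79. Check: 1 horsepower = 745.69987 W, so 0.05872 horsepower = 0.05872 * 745.69987 = 43.787496 W. 43.787496 W = 43.787496 watt ≈ 43.79 watt (4 s.f.).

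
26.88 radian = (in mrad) 26.88 radian = 26.88 rad. 1 mrad = 0.001 rad, so 26.88 rad = 26.88 / 0.001 = 26880 mrad ≈ 2.688e+04 mrad (4 s.f.). Final answer: 2.688e+04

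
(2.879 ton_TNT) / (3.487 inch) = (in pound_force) 3.057e+10. Check: 1 ton_TNT = 4.184e+09 J, so 2.879 ton_TNT = 2.879 * 4.184e+09 = 1.2045736e+10 J. 1 inch = 0.0254 m, so 3.487 inch = 3.487 * 0.0254 = 0.0885698 m. Combine: 1.2045736e+10 J / 0.0885698 m = 1.3600275e+11 N. 1 pound_force = 4.4482216 N, so 1.3600275e+11 N = 1.3600275e+11 / 4.4482216 = 3.0574634e+10 pound_force ≈ 3.057e+10 pound_force (4 s.f.).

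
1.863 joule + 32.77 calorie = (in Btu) 0.1317. Check: 1.863 joule = 1.863 J. 1 calorie = 4.184 J, so 32.77 calorie = 32.77 * 4.184 = 137.10968 J. Sum: 1.863 + 137.10968 = 138.97268 J. 1 Btu = 1055.0559 J, so 138.97268 J = 138.97268 / 1055.0559 = 0.13172069 Btu ≈ 0.1317 Btu (4 s.f.).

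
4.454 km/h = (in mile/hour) 2.768. Check: 1 km/h = 0.27777778 m/s, so 4.454 km/h = 4.454 * 0.27777778 = 1.2372222 m/s. 1 mile/hour = 0.44704 m/s, so 1.2372222 m/s = 1.2372222 / 0.44704 = 2.7675873 mile/hour ≈ 2.768 mile/hour (4 s.f.).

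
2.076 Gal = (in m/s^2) 1 Gal = 0.01 m/s^2, so 2.076 Gal = 2.076 * 0.01 = 0.02076 m/s^2. Result: 0.02076 m/s^2. Final answer: 0.02076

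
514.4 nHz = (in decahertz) 1 nHz = 1e-09 Hz, so 514.4 nHz = 514.4 * 1e-09 = 5.144e-07 Hz. 1 decahertz = 10 Hz, so 5.144e-07 Hz = 5.144e-07 / 10 = 5.144e-08 decahertz. Final answer: 5.144e-08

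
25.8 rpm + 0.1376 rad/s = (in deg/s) 1 rpm = 0.10471976 rad/s, so 25.8 rpm = 25.8 * 0.10471976 = 2.7017697 rad/s. 0.1376 rad/s is already in rad/s. Sum: 2.7017697 + 0.1376 = 2.8393697 rad/s. 1 deg/s = 0.017453293 rad/s, so 2.8393697 rad/s = 2.8393697 / 0.017453293 = 162.6839 deg/s ≈ 162.7 deg/s (4 s.f.). Final answer: 162.7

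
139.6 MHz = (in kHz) 1 MHz = 1000000 Hz, so 139.6 MHz = 139.6 * 1000000 = 1.396e+08 Hz. 1 kHz = 1000 Hz, so 1.396e+08 Hz = 1.396e+08 / 1000 = 139600 kHz ≈ 1.396e+05 kHz (4 s.f.). Final answer: 1.396e+05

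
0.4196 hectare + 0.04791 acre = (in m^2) 1 hectare = 10000 m^2, so 0.4196 hectare = 0.4196 * 10000 = 4196 m^2. 1 acre = 4046.8564 m^2, so 0.04791 acre = 0.04791 * 4046.8564 = 193.88489 m^2. Sum: 4196 + 193.88489 = 4389.8849 m^2. Result: 4389.8849 m^2 ≈ 4390 m^2 (4 s.f.). Final answer: 4390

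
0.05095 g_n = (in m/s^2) 0.4996. Check: 1 g_n = 9.80665 m/s^2, so 0.05095 g_n = 0.05095 * 9.80665 = 0.49964882 m/s^2. Result: 0.49964882 m/s^2 ≈ 0.4996 m/s^2 (4 s.f.).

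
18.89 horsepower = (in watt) 1.409e+04. Check: 1 horsepower = 745.69987 W, so 18.89 horsepower = 18.89 * 745.69987 = 14086.271 W. 14086.271 W = 14086.271 watt ≈ 1.409e+04 watt (4 s.f.).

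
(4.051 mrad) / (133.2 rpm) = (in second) 0.0002904. Check: 1 mrad = 0.001 rad, so 4.051 mrad = 4.051 * 0.001 = 0.004051 rad. 1 rpm = 0.10471976 rad/s, so 133.2 rpm = 133.2 * 0.10471976 = 13.948671 rad/s. Combine: 0.004051 rad / 13.948671 rad/s = 0.00029042193 s. 0.00029042193 s = 0.00029042193 second ≈ 0.0002904 second (4 s.f.).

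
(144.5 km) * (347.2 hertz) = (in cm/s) 5.017e+09. Check: 1 km = 1000 m, so 144.5 km = 144.5 * 1000 = 144500 m. 347.2 hertz = 347.2 Hz. Combine: 144500 m * 347.2 Hz = 50170400 m/s. 1 cm/s = 0.01 m/s, so 50170400 m/s = 50170400 / 0.01 = 5.01704e+09 cm/s ≈ 5.017e+09 cm/s (4 s.f.).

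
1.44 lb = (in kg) 0.6532. Check: 1 lb = 0.45359237 kg, so 1.44 lb = 1.44 * 0.45359237 = 0.65317301 kg. Result: 0.65317301 kg ≈ 0.6532 kg (4 s.f.).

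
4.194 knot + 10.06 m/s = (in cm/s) 1 knot = 0.51444444 m/s, so 4.194 knot = 4.194 * 0.51444444 = 2.15758 m/s. 10.06 m/s is already in m/s. Sum: 2.15758 + 10.06 = 12.21758 m/s. 1 cm/s = 0.01 m/s, so 12.21758 m/s = 12.21758 / 0.01 = 1221.758 cm/s ≈ 1222 cm/s (4 s.f.). Final answer: 1222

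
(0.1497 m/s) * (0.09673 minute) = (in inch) 0.1497 m/s is already in m/s. 1 minute = 60 s, so 0.09673 minute = 0.09673 * 60 = 5.8038 s. Combine: 0.1497 m/s * 5.8038 s = 0.86882886 m. 1 inch = 0.0254 m, so 0.86882886 m = 0.86882886 / 0.0254 = 34.205861 inch ≈ 34.21 inch (4 s.f.). Final answer: 34.21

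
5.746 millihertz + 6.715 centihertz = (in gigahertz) 1 millihertz = 0.001 Hz, so 5.746 millihertz = 5.746 * 0.001 = 0.005746 Hz. 1 centihertz = 0.01 Hz, so 6.715 centihertz = 6.715 * 0.01 = 0.06715 Hz. Sum: 0.005746 + 0.06715 = 0.072896 Hz. 1 gigahertz = 1e+09 Hz, so 0.072896 Hz = 0.072896 / 1e+09 = 7.2896e-11 gigahertz ≈ 7.29e-11 gigahertz (4 s.f.). Final answer: 7.29e-11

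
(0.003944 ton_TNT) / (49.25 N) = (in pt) 9.498e+08. Check: 1 ton_TNT = 4.184e+09 J, so 0.003944 ton_TNT = 0.003944 * 4.184e+09 = 16501696 J. 49.25 N is already in N. Combine: 16501696 J / 49.25 N = 335059.82 m. 1 pt = 0.00035277778 m, so 335059.82 m = 335059.82 / 0.00035277778 = 9.4977586e+08 pt ≈ 9.498e+08 pt (4 s.f.).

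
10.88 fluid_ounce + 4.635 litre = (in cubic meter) 1 fluid_ounce = 2.957353e-05 m^3, so 10.88 fluid_ounce = 10.88 * 2.957353e-05 = 0.00032176 m^3. 1 litre = 0.001 m^3, so 4.635 litre = 4.635 * 0.001 = 0.004635 m^3. Sum: 0.00032176 + 0.004635 = 0.00495676 m^3. 0.00495676 m^3 = 0.00495676 cubic meter ≈ 0.004957 cubic meter (4 s.f.). Final answer: 0.004957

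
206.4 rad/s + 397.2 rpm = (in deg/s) 206.4 rad/s is already in rad/s. 1 rpm = 0.10471976 rad/s, so 397.2 rpm = 397.2 * 0.10471976 = 41.594687 rad/s. Sum: 206.4 + 41.594687 = 247.99469 rad/s. 1 deg/s = 0.017453293 rad/s, so 247.99469 rad/s = 247.99469 / 0.017453293 = 14209.049 deg/s ≈ 1.421e+04 deg/s (4 s.f.). Final answer: 1.421e+04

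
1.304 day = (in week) 0.1863. Check: 1 day = 86400 s, so 1.304 day = 1.304 * 86400 = 112665.6 s. 1 week = 604800 s, so 112665.6 s = 112665.6 / 604800 = 0.18628571 week ≈ 0.1863 week (4 s.f.).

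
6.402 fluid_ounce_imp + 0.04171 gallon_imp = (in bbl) 0.002337. Check: 1 fluid_ounce_imp = 2.8413063e-05 m^3, so 6.402 fluid_ounce_imp = 6.402 * 2.8413063e-05 = 0.00018190043 m^3. 1 gallon_imp = 0.00454609 m^3, so 0.04171 gallon_imp = 0.04171 * 0.00454609 = 0.00018961741 m^3. Sum: 0.00018190043 + 0.00018961741 = 0.00037151784 m^3. 1 bbl = 0.15898729 m^3, so 0.00037151784 m^3 = 0.00037151784 / 0.15898729 = 0.0023367769 bbl ≈ 0.002337 bbl (4 s.f.).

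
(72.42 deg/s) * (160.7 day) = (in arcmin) 6.033e+10. Check: 1 deg/s = 0.017453293 rad/s, so 72.42 deg/s = 72.42 * 0.017453293 = 1.2639674 rad/s. 1 day = 86400 s, so 160.7 day = 160.7 * 86400 = 13884480 s. Combine: 1.2639674 rad/s * 13884480 s = 17549531 rad. 1 arcmin = 0.00029088821 rad, so 17549531 rad = 17549531 / 0.00029088821 = 6.0330842e+10 arcmin ≈ 6.033e+10 arcmin (4 s.f.).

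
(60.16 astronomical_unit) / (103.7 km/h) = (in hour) 1 astronomical_unit = 1.4959787e+11 m, so 60.16 astronomical_unit = 60.16 * 1.4959787e+11 = 8.9998079e+12 m. 1 km/h = 0.27777778 m/s, so 103.7 km/h = 103.7 * 0.27777778 = 28.805556 m/s. Combine: 8.9998079e+12 m / 28.805556 m/s = 3.1243306e+11 s. 1 hour = 3600 s, so 3.1243306e+11 s = 3.1243306e+11 / 3600 = 86786961 hour ≈ 8.679e+07 hour (4 s.f.). Final answer: 8.679e+07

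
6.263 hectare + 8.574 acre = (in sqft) 1 hectare = 10000 m^2, so 6.263 hectare = 6.263 * 10000 = 62630 m^2. 1 acre = 4046.8564 m^2, so 8.574 acre = 8.574 * 4046.8564 = 34697.747 m^2. Sum: 62630 + 34697.747 = 97327.747 m^2. 1 sqft = 0.09290304 m^2, so 97327.747 m^2 = 97327.747 / 0.09290304 = 1047627.1 sqft ≈ 1.048e+06 sqft (4 s.f.). Final answer: 1.048e+06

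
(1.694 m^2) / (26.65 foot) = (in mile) 1.694 m^2 is already in m^2. 1 foot = 0.3048 m, so 26.65 foot = 26.65 * 0.3048 = 8.12292 m. Combine: 1.694 m^2 / 8.12292 m = 0.2085457 m. 1 mile = 1609.344 m, so 0.2085457 m = 0.2085457 / 1609.344 = 0.00012958429 mile ≈ 0.0001296 mile (4 s.f.). Final answer: 0.0001296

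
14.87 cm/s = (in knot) 0.289. Check: 1 cm/s = 0.01 m/s, so 14.87 cm/s = 14.87 * 0.01 = 0.1487 m/s. 1 knot = 0.51444444 m/s, so 0.1487 m/s = 0.1487 / 0.51444444 = 0.28904968 knot ≈ 0.289 knot (4 s.f.).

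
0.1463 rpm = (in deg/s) 1 rpm = 0.10471976 rad/s, so 0.1463 rpm = 0.1463 * 0.10471976 = 0.0153205 rad/s. 1 deg/s = 0.017453293 rad/s, so 0.0153205 rad/s = 0.0153205 / 0.017453293 = 0.8778 deg/s. Final answer: 0.8778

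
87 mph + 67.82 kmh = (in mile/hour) 129.1. Check: 1 mph = 0.44704 m/s, so 87 mph = 87 * 0.44704 = 38.89248 m/s. 1 kmh = 0.27777778 m/s, so 67.82 kmh = 67.82 * 0.27777778 = 18.838889 m/s. Sum: 38.89248 + 18.838889 = 57.731369 m/s. 1 mile/hour = 0.44704 m/s, so 57.731369 m/s = 57.731369 / 0.44704 = 129.14139 mile/hour ≈ 129.1 mile/hour (4 s.f.).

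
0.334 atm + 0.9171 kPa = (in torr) 1 atm = 101325 Pa, so 0.334 atm = 0.334 * 101325 = 33842.55 Pa. 1 kPa = 1000 Pa, so 0.9171 kPa = 0.9171 * 1000 = 917.1 Pa. Sum: 33842.55 + 917.1 = 34759.65 Pa. 1 torr = 133.32237 Pa, so 34759.65 Pa = 34759.65 / 133.32237 = 260.71882 torr ≈ 260.7 torr (4 s.f.). Final answer: 260.7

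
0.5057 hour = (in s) 1 hour = 3600 s, so 0.5057 hour = 0.5057 * 3600 = 1820.52 s. Result: 1820.52 s ≈ 1821 s (4 s.f.). Final answer: 1821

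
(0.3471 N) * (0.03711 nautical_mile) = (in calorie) 5.702. Check: 0.3471 N is already in N. 1 nautical_mile = 1852 m, so 0.03711 nautical_mile = 0.03711 * 1852 = 68.72772 m. Combine: 0.3471 N * 68.72772 m = 23.855392 J. 1 calorie = 4.184 J, so 23.855392 J = 23.855392 / 4.184 = 5.7015754 calorie ≈ 5.702 calorie (4 s.f.).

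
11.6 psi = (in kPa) 79.98. Check: 1 psi = 6894.7573 Pa, so 11.6 psi = 11.6 * 6894.7573 = 79979.185 Pa. 1 kPa = 1000 Pa, so 79979.185 Pa = 79979.185 / 1000 = 79.979185 kPa ≈ 79.98 kPa (4 s.f.).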